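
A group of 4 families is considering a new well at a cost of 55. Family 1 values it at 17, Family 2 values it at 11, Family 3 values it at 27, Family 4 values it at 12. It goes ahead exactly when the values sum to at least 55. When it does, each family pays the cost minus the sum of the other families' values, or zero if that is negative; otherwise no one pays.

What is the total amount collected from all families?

20

Total value 67 ≥ cost 55, so it is built.
Family 1: others sum to 50; max(0, 55 - 50) = 5.
Family 2: others sum to 56; max(0, 55 - 56) = 0.
Family 3: others sum to 40; max(0, 55 - 40) = 15.
Family 4: others sum to 55; max(0, 55 - 55) = 0.
Total collected = 5 + 0 + 15 + 0 = 20.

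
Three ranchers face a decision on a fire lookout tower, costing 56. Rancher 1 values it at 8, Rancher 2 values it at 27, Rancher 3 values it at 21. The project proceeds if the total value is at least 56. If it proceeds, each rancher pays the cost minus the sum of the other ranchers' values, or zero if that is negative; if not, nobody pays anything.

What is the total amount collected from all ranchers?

Total value 56 ≥ cost 56, so it is built.
Rancher 1: others sum to 48; max(0, 56 - 48) = 8.
Rancher 2: others sum to 29; max(0, 56 - 29) = 27.
Rancher 3: others sum to 35; max(0, 56 - 35) = 21.
Total collected = 8 + 27 + 21 = 56.

56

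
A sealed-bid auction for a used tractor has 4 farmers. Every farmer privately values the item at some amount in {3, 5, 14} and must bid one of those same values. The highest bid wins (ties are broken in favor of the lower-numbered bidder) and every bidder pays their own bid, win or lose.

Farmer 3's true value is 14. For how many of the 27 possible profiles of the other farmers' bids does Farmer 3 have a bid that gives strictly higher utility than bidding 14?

17

Others bid (3, 3, 3): truth gives 0; bid 5 gives 9 > 0. Violating.
Others bid (3, 3, 5): truth gives 0; bid 5 gives 9 > 0. Violating.
Others bid (3, 14, 3): truth gives -14; bid 3 gives -3 > -14. Violating.
Others bid (3, 14, 5): truth gives -14; bid 3 gives -3 > -14. Violating.
Others bid (3, 3, 14): truth gives 0; no alternative beats it.
Others bid (3, 5, 3): truth gives 0; no alternative beats it.
(Checking all 27 profiles: 17 have a profitable deviation, 10 do not.)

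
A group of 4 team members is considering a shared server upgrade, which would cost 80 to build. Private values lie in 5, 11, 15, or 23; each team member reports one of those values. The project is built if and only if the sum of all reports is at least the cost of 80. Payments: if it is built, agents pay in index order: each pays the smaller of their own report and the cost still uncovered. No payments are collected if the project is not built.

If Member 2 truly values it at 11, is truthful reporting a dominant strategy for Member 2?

Check each profile of the others' reports and compare truth against every alternative report.
Others report (5, 5, 5): truth gives 0, best alternative gives 0.
Others report (5, 5, 11): truth gives 0, best alternative gives 0.
Others report (5, 5, 15): truth gives 0, best alternative gives 0.
Others report (5, 5, 23): truth gives 0, best alternative gives 0.
Others report (5, 11, 5): truth gives 0, best alternative gives 0.
Others report (5, 11, 11): truth gives 0, best alternative gives 0.
(Remaining 58 profiles checked similarly; truth is weakly best in each.)
In every case the truthful report is at least as good as any alternative, so it is a dominant strategy.

Yes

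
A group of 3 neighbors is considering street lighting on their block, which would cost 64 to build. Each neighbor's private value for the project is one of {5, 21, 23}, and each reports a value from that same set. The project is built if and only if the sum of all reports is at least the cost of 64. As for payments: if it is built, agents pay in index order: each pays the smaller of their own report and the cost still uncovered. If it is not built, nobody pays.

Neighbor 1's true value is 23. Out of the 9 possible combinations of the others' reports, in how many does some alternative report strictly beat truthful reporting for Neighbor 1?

3

Others report (21, 23): truth gives 0; report 21 gives 2 > 0. Violating.
Others report (23, 21): truth gives 0; report 21 gives 2 > 0. Violating.
Others report (23, 23): truth gives 0; report 21 gives 2 > 0. Violating.
Others report (5, 5): truth gives 0; no alternative beats it.
Others report (5, 21): truth gives 0; no alternative beats it.
(Checking all 9 profiles: 3 have a profitable deviation, 6 do not.)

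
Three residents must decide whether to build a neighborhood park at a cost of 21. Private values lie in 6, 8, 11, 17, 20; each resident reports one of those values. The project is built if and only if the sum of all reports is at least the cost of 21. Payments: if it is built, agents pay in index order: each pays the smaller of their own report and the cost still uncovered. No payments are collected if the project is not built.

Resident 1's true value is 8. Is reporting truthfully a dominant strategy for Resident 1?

No

Consider the case where Resident 2 reports 6 and Resident 3 reports 11.
Truthful report 8: project built, pays 8, utility 8 - 8 = 0.
Report 6 instead: project built, pays 6, utility 8 - 6 = 2.
Since 2 > 0, reporting 6 is strictly better here, so truthful reporting is not dominant.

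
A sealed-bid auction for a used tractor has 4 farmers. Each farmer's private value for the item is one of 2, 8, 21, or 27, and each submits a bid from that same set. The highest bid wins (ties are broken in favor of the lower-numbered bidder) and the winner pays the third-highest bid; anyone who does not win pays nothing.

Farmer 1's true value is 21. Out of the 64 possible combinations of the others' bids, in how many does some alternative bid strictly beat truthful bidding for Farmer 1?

Others bid (2, 2, 27): truth gives 0; bid 27 gives 19 > 0. Violating.
Others bid (2, 8, 27): truth gives 0; bid 27 gives 13 > 0. Violating.
Others bid (2, 27, 2): truth gives 0; bid 27 gives 19 > 0. Violating.
Others bid (2, 27, 8): truth gives 0; bid 27 gives 13 > 0. Violating.
Others bid (2, 2, 2): truth gives 19; no alternative beats it.
Others bid (2, 2, 8): truth gives 19; no alternative beats it.
(Checking all 64 profiles: 12 have a profitable deviation, 52 do not.)

12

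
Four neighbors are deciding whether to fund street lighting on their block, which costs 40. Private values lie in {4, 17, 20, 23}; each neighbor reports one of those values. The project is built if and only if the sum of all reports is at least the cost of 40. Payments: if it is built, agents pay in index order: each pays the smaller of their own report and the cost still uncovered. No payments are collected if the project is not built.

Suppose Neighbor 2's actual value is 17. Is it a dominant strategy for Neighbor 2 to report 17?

No

Consider the case where Neighbor 1 reports 4, Neighbor 3 reports 17 and Neighbor 4 reports 17.
Truthful report 17: project built, pays 17, utility 17 - 17 = 0.
Report 4 instead: project built, pays 4, utility 17 - 4 = 13.
Since 13 > 0, reporting 4 is strictly better here, so truthful reporting is not dominant.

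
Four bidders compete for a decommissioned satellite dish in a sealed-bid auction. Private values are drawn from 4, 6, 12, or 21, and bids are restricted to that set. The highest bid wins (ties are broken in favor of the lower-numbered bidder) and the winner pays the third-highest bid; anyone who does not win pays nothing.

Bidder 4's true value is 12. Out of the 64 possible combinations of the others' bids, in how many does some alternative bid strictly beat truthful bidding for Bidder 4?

12

Others bid (4, 4, 12): truth gives 0; bid 21 gives 8 > 0. Violating.
Others bid (4, 6, 12): truth gives 0; bid 21 gives 6 > 0. Violating.
Others bid (4, 12, 4): truth gives 0; bid 21 gives 8 > 0. Violating.
Others bid (4, 12, 6): truth gives 0; bid 21 gives 6 > 0. Violating.
Others bid (4, 4, 4): truth gives 8; no alternative beats it.
Others bid (4, 4, 6): truth gives 8; no alternative beats it.
(Checking all 64 profiles: 12 have a profitable deviation, 52 do not.)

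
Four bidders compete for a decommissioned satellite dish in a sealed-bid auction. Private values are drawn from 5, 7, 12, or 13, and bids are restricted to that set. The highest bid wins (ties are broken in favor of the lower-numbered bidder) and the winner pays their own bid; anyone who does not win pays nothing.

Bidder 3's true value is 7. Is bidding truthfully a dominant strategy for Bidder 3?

Check each profile of the others' bids and compare truth against every alternative bid.
Others bid (5, 5, 5): truth gives 0, best alternative gives 0.
Others bid (5, 5, 7): truth gives 0, best alternative gives 0.
Others bid (5, 5, 12): truth gives 0, best alternative gives 0.
Others bid (5, 5, 13): truth gives 0, best alternative gives 0.
Others bid (5, 7, 5): truth gives 0, best alternative gives 0.
Others bid (5, 7, 7): truth gives 0, best alternative gives 0.
(Remaining 58 profiles checked similarly; truth is weakly best in each.)
In every case the truthful bid is at least as good as any alternative, so it is a dominant strategy.

Yes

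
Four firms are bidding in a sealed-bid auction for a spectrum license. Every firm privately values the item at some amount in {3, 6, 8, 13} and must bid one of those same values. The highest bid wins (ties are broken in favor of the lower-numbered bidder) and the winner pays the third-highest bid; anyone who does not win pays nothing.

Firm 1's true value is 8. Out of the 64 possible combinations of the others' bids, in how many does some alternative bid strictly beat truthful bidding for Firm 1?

Others bid (3, 3, 13): truth gives 0; bid 13 gives 5 > 0. Violating.
Others bid (3, 6, 13): truth gives 0; bid 13 gives 2 > 0. Violating.
Others bid (3, 13, 3): truth gives 0; bid 13 gives 5 > 0. Violating.
Others bid (3, 13, 6): truth gives 0; bid 13 gives 2 > 0. Violating.
Others bid (3, 3, 3): truth gives 5; no alternative beats it.
Others bid (3, 3, 6): truth gives 5; no alternative beats it.
(Checking all 64 profiles: 12 have a profitable deviation, 52 do not.)

12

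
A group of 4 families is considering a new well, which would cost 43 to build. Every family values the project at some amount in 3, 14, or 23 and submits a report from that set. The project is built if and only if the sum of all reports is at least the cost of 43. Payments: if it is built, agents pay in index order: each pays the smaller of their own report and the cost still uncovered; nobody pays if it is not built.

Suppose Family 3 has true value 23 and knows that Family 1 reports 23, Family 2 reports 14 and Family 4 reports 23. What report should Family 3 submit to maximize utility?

3

Report 3: project built, pays 3, utility 23 - 3 = 20.
Report 14: project built, pays 6, utility 23 - 6 = 17.
Report 23: project built, pays 6, utility 23 - 6 = 17.
The best choice is 3 with utility 20.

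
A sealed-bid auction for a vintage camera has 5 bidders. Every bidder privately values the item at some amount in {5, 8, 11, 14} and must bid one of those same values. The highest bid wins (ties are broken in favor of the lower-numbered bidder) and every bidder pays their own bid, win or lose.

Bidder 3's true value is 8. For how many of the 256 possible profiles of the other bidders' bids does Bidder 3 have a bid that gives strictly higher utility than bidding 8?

Others bid (5, 5, 5, 11): truth gives -8; bid 11 gives -3 > -8. Violating.
Others bid (5, 5, 5, 14): truth gives -8; bid 5 gives -5 > -8. Violating.
Others bid (5, 5, 8, 11): truth gives -8; bid 11 gives -3 > -8. Violating.
Others bid (5, 5, 8, 14): truth gives -8; bid 5 gives -5 > -8. Violating.
Others bid (5, 5, 5, 5): truth gives 0; no alternative beats it.
Others bid (5, 5, 5, 8): truth gives 0; no alternative beats it.
(Checking all 256 profiles: 252 have a profitable deviation, 4 do not.)

252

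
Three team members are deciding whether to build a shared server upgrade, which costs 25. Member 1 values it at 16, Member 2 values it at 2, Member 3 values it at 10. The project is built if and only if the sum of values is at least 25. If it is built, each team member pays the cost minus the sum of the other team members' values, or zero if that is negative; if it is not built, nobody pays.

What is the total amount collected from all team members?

20

Total value 28 ≥ cost 25, so it is built.
Member 1: others sum to 12; max(0, 25 - 12) = 13.
Member 2: others sum to 26; max(0, 25 - 26) = 0.
Member 3: others sum to 18; max(0, 25 - 18) = 7.
Total collected = 13 + 0 + 7 = 20.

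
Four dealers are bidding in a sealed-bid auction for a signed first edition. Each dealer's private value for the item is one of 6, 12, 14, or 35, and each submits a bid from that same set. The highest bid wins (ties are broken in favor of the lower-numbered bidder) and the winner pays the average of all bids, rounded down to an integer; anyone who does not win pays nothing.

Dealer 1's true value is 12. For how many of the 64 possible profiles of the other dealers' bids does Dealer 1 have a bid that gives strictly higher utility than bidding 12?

Others bid (6, 6, 6): truth gives 5; bid 6 gives 6 > 5. Violating.
Others bid (6, 6, 14): truth gives 0; bid 14 gives 2 > 0. Violating.
Others bid (6, 12, 14): truth gives 0; bid 14 gives 1 > 0. Violating.
Others bid (6, 14, 6): truth gives 0; bid 14 gives 2 > 0. Violating.
Others bid (6, 6, 12): truth gives 3; no alternative beats it.
Others bid (6, 6, 35): truth gives 0; no alternative beats it.
(Checking all 64 profiles: 10 have a profitable deviation, 54 do not.)

10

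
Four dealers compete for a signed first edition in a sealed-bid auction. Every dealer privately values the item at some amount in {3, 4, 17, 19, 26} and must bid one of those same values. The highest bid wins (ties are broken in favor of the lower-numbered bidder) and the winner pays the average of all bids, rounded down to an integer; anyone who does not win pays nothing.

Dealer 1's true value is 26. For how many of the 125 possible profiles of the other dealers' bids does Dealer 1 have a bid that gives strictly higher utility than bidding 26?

Others bid (3, 3, 3): truth gives 18; bid 3 gives 23 > 18. Violating.
Others bid (3, 3, 4): truth gives 17; bid 4 gives 23 > 17. Violating.
Others bid (3, 3, 17): truth gives 14; bid 17 gives 16 > 14. Violating.
Others bid (3, 3, 19): truth gives 14; bid 19 gives 15 > 14. Violating.
Others bid (3, 3, 26): truth gives 12; no alternative beats it.
Others bid (3, 4, 26): truth gives 12; no alternative beats it.
(Checking all 125 profiles: 64 have a profitable deviation, 61 do not.)

64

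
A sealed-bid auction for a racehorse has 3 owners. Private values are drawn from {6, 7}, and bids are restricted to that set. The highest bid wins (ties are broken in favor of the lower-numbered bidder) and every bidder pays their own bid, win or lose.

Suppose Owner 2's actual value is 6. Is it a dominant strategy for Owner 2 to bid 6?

Consider the case where Owner 1 bids 6 and Owner 3 bids 6.
Truthful bid 6: loses but pays 6, utility -6.
Bid 7 instead: wins, pays 7, utility 6 - 7 = -1.
Since -1 > -6, bidding 7 is strictly better here, so truthful bidding is not dominant.

No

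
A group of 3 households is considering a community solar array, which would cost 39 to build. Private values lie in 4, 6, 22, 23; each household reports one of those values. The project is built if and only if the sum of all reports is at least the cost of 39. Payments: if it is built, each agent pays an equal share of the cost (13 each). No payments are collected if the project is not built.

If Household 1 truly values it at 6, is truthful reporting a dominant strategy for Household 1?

Yes

Check each profile of the others' reports and compare truth against every alternative report.
Others report (22, 22): truth gives -7, best alternative gives -7.
Others report (22, 23): truth gives -7, best alternative gives -7.
Others report (23, 22): truth gives -7, best alternative gives -7.
Others report (23, 23): truth gives -7, best alternative gives -7.
Others report (4, 4): truth gives 0, best alternative gives 0.
Others report (4, 6): truth gives 0, best alternative gives 0.
(Remaining 10 profiles checked similarly; truth is weakly best in each.)
In every case the truthful report is at least as good as any alternative, so it is a dominant strategy.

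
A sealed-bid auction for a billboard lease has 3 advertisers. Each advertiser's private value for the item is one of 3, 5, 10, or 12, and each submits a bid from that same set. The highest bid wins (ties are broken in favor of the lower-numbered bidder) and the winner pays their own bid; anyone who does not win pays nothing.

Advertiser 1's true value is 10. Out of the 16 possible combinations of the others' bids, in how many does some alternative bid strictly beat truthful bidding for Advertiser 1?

4

Others bid (3, 3): truth gives 0; bid 3 gives 7 > 0. Violating.
Others bid (3, 5): truth gives 0; bid 5 gives 5 > 0. Violating.
Others bid (5, 3): truth gives 0; bid 5 gives 5 > 0. Violating.
Others bid (5, 5): truth gives 0; bid 5 gives 5 > 0. Violating.
Others bid (3, 10): truth gives 0; no alternative beats it.
Others bid (3, 12): truth gives 0; no alternative beats it.
(Checking all 16 profiles: 4 have a profitable deviation, 12 do not.)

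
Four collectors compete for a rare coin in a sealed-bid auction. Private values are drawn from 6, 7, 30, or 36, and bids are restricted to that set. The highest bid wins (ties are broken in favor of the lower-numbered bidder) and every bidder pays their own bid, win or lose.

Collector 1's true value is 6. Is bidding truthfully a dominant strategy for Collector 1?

No

Consider the case where Collector 2 bids 6, Collector 3 bids 6 and Collector 4 bids 7.
Truthful bid 6: loses but pays 6, utility -6.
Bid 7 instead: wins, pays 7, utility 6 - 7 = -1.
Since -1 > -6, bidding 7 is strictly better here, so truthful bidding is not dominant.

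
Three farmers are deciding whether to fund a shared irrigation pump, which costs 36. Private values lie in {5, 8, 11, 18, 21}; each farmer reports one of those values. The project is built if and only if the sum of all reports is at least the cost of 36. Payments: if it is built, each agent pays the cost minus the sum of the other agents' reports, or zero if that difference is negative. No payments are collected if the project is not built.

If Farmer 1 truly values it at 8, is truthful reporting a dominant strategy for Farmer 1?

Yes

Check each profile of the others' reports and compare truth against every alternative report.
Others report (18, 18): truth gives 8, best alternative gives 8.
Others report (18, 21): truth gives 8, best alternative gives 8.
Others report (21, 18): truth gives 8, best alternative gives 8.
Others report (21, 21): truth gives 8, best alternative gives 8.
Others report (11, 21): truth gives 4, best alternative gives 4.
Others report (21, 11): truth gives 4, best alternative gives 4.
(Remaining 19 profiles checked similarly; truth is weakly best in each.)
In every case the truthful report is at least as good as any alternative, so it is a dominant strategy.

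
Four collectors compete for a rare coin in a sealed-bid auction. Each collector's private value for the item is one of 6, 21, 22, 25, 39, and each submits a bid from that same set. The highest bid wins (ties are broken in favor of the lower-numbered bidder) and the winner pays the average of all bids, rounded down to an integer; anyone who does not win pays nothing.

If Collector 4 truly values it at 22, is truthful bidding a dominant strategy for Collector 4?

No

Consider the case where Collector 1 bids 6, Collector 2 bids 6 and Collector 3 bids 6.
Truthful bid 22: wins, pays 10, utility 22 - 10 = 12.
Bid 21 instead: wins, pays 9, utility 22 - 9 = 13.
Since 13 > 12, bidding 21 is strictly better here, so truthful bidding is not dominant.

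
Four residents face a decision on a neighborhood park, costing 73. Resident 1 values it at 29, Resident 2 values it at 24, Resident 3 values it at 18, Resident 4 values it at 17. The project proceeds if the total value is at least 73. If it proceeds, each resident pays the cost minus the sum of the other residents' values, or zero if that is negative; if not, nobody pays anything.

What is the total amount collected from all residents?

Total value 88 ≥ cost 73, so it is built.
Resident 1: others sum to 59; max(0, 73 - 59) = 14.
Resident 2: others sum to 64; max(0, 73 - 64) = 9.
Resident 3: others sum to 70; max(0, 73 - 70) = 3.
Resident 4: others sum to 71; max(0, 73 - 71) = 2.
Total collected = 14 + 9 + 3 + 2 = 28.

28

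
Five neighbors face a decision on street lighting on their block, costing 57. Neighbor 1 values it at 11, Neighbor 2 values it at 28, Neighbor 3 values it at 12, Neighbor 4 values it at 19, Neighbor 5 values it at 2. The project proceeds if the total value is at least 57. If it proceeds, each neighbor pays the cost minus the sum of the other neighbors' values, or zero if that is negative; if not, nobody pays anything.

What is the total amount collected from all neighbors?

Total value 72 ≥ cost 57, so it is built.
Neighbor 1: others sum to 61; max(0, 57 - 61) = 0.
Neighbor 2: others sum to 44; max(0, 57 - 44) = 13.
Neighbor 3: others sum to 60; max(0, 57 - 60) = 0.
Neighbor 4: others sum to 53; max(0, 57 - 53) = 4.
Neighbor 5: others sum to 70; max(0, 57 - 70) = 0.
Total collected = 0 + 13 + 0 + 4 + 0 = 17.

17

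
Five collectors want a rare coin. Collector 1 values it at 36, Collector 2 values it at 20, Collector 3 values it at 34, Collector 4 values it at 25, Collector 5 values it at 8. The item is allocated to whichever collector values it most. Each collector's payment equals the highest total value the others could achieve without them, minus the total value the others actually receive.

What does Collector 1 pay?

Collector 1 has the highest value and receives the item.
Without Collector 1, the item would go to the next-highest value, 34, so the others could achieve 34.
With Collector 1 present and winning, the others receive nothing, so their total is 0.
Payment = 34 - 0 = 34.

34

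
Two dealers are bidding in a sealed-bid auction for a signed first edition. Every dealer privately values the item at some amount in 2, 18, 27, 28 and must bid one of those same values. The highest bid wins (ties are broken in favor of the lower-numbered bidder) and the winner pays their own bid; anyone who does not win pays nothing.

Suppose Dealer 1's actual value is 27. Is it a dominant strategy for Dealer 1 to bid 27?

Consider the case where Dealer 2 bids 2.
Truthful bid 27: wins, pays 27, utility 27 - 27 = 0.
Bid 2 instead: wins, pays 2, utility 27 - 2 = 25.
Since 25 > 0, bidding 2 is strictly better here, so truthful bidding is not dominant.

No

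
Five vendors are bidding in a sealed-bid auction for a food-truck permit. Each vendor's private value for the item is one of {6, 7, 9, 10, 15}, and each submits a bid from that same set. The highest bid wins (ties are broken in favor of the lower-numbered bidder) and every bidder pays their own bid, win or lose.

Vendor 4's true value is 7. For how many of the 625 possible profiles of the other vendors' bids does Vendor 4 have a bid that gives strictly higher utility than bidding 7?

623

Others bid (6, 6, 6, 9): truth gives -7; bid 9 gives -2 > -7. Violating.
Others bid (6, 6, 6, 10): truth gives -7; bid 10 gives -3 > -7. Violating.
Others bid (6, 6, 6, 15): truth gives -7; bid 6 gives -6 > -7. Violating.
Others bid (6, 6, 7, 6): truth gives -7; bid 9 gives -2 > -7. Violating.
Others bid (6, 6, 6, 6): truth gives 0; no alternative beats it.
Others bid (6, 6, 6, 7): truth gives 0; no alternative beats it.
(Checking all 625 profiles: 623 have a profitable deviation, 2 do not.)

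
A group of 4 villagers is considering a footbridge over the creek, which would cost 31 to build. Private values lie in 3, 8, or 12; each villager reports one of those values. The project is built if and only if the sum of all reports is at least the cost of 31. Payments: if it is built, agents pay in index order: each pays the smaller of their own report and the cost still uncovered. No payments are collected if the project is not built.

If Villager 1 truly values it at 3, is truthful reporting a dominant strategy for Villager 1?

Check each profile of the others' reports and compare truth against every alternative report.
Others report (3, 8, 12): truth gives 0, best alternative gives -5.
Others report (3, 12, 8): truth gives 0, best alternative gives -5.
Others report (3, 12, 12): truth gives 0, best alternative gives -5.
Others report (8, 3, 12): truth gives 0, best alternative gives -5.
Others report (8, 8, 8): truth gives 0, best alternative gives -5.
Others report (8, 8, 12): truth gives 0, best alternative gives -5.
(Remaining 21 profiles checked similarly; truth is weakly best in each.)
In every case the truthful report is at least as good as any alternative, so it is a dominant strategy.

Yes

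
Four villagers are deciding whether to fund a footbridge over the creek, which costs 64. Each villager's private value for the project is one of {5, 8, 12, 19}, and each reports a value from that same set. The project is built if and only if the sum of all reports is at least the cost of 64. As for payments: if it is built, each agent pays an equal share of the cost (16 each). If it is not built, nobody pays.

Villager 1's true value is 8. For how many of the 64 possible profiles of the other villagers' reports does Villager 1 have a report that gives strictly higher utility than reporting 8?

Others report (19, 19, 19): truth gives -8; report 5 gives 0 > -8. Violating.
Others report (5, 5, 5): truth gives 0; no alternative beats it.
Others report (5, 5, 8): truth gives 0; no alternative beats it.
(Checking all 64 profiles: 1 has a profitable deviation, 63 do not.)

1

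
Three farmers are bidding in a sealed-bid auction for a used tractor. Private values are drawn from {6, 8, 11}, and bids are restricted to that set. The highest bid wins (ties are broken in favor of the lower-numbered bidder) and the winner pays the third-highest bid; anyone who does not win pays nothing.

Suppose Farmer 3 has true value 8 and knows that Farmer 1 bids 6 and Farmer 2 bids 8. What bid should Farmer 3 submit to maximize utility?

Bid 6: loses, pays 0, utility 0.
Bid 8: loses, pays 0, utility 0.
Bid 11: wins, pays 6, utility 8 - 6 = 2.
The best choice is 11 with utility 2.

11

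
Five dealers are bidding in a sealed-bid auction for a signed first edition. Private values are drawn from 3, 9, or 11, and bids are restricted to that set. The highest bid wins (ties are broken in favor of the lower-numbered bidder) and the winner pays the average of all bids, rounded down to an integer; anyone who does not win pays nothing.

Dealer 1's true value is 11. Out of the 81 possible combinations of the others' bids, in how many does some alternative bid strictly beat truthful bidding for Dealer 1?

11

Others bid (3, 3, 3, 3): truth gives 7; bid 3 gives 8 > 7. Violating.
Others bid (3, 3, 9, 9): truth gives 4; bid 9 gives 5 > 4. Violating.
Others bid (3, 9, 3, 9): truth gives 4; bid 9 gives 5 > 4. Violating.
Others bid (3, 9, 9, 3): truth gives 4; bid 9 gives 5 > 4. Violating.
Others bid (3, 3, 3, 9): truth gives 6; no alternative beats it.
Others bid (3, 3, 3, 11): truth gives 5; no alternative beats it.
(Checking all 81 profiles: 11 have a profitable deviation, 70 do not.)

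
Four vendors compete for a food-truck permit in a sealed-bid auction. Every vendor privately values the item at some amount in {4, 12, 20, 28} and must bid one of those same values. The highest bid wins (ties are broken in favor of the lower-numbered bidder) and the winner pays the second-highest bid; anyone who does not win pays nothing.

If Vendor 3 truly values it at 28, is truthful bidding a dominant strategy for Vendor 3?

Check each profile of the others' bids and compare truth against every alternative bid.
Others bid (4, 20, 4): truth gives 8, best alternative gives 0.
Others bid (4, 20, 12): truth gives 8, best alternative gives 0.
Others bid (4, 20, 20): truth gives 8, best alternative gives 0.
Others bid (12, 20, 4): truth gives 8, best alternative gives 0.
Others bid (12, 20, 12): truth gives 8, best alternative gives 0.
Others bid (12, 20, 20): truth gives 8, best alternative gives 0.
(Remaining 58 profiles checked similarly; truth is weakly best in each.)
In every case the truthful bid is at least as good as any alternative, so it is a dominant strategy.

Yes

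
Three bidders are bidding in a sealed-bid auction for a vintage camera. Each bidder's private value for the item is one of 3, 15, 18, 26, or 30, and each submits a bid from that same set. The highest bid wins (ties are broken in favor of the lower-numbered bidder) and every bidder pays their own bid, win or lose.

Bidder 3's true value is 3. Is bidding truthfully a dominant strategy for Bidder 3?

Check each profile of the others' bids and compare truth against every alternative bid.
Others bid (3, 15): truth gives -3, best alternative gives -15.
Others bid (3, 18): truth gives -3, best alternative gives -15.
Others bid (3, 26): truth gives -3, best alternative gives -15.
Others bid (3, 30): truth gives -3, best alternative gives -15.
Others bid (15, 3): truth gives -3, best alternative gives -15.
Others bid (15, 15): truth gives -3, best alternative gives -15.
(Remaining 19 profiles checked similarly; truth is weakly best in each.)
In every case the truthful bid is at least as good as any alternative, so it is a dominant strategy.

Yes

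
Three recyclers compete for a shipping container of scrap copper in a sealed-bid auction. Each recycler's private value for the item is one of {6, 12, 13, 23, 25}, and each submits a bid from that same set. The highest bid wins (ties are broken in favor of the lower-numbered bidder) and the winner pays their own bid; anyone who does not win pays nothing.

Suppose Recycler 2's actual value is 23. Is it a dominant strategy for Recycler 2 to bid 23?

No

Consider the case where Recycler 1 bids 6 and Recycler 3 bids 6.
Truthful bid 23: wins, pays 23, utility 23 - 23 = 0.
Bid 12 instead: wins, pays 12, utility 23 - 12 = 11.
Since 11 > 0, bidding 12 is strictly better here, so truthful bidding is not dominant.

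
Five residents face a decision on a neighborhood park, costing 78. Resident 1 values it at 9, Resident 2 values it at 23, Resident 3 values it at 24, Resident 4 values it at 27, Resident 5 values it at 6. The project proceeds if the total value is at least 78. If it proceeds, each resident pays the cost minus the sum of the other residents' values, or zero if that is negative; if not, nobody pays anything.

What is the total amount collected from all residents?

Total value 89 ≥ cost 78, so it is built.
Resident 1: others sum to 80; max(0, 78 - 80) = 0.
Resident 2: others sum to 66; max(0, 78 - 66) = 12.
Resident 3: others sum to 65; max(0, 78 - 65) = 13.
Resident 4: others sum to 62; max(0, 78 - 62) = 16.
Resident 5: others sum to 83; max(0, 78 - 83) = 0.
Total collected = 0 + 12 + 13 + 16 + 0 = 41.

41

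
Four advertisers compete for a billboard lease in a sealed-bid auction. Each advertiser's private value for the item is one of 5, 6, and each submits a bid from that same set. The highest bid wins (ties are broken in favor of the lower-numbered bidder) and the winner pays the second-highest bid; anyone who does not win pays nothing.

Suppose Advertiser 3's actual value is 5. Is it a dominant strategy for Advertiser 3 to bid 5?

Check each profile of the others' bids and compare truth against every alternative bid.
Others bid (5, 5, 6): truth gives 0, best alternative gives -1.
Others bid (5, 5, 5): truth gives 0, best alternative gives 0.
Others bid (5, 6, 5): truth gives 0, best alternative gives 0.
Others bid (5, 6, 6): truth gives 0, best alternative gives 0.
Others bid (6, 5, 5): truth gives 0, best alternative gives 0.
Others bid (6, 5, 6): truth gives 0, best alternative gives 0.
(Remaining 2 profiles checked similarly; truth is weakly best in each.)
In every case the truthful bid is at least as good as any alternative, so it is a dominant strategy.

Yes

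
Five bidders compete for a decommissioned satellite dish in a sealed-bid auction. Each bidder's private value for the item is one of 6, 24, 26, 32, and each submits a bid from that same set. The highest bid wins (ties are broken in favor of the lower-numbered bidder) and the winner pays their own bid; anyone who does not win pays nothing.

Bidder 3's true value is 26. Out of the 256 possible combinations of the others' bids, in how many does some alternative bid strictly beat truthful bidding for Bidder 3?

4

Others bid (6, 6, 6, 6): truth gives 0; bid 24 gives 2 > 0. Violating.
Others bid (6, 6, 6, 24): truth gives 0; bid 24 gives 2 > 0. Violating.
Others bid (6, 6, 24, 6): truth gives 0; bid 24 gives 2 > 0. Violating.
Others bid (6, 6, 24, 24): truth gives 0; bid 24 gives 2 > 0. Violating.
Others bid (6, 6, 6, 26): truth gives 0; no alternative beats it.
Others bid (6, 6, 6, 32): truth gives 0; no alternative beats it.
(Checking all 256 profiles: 4 have a profitable deviation, 252 do not.)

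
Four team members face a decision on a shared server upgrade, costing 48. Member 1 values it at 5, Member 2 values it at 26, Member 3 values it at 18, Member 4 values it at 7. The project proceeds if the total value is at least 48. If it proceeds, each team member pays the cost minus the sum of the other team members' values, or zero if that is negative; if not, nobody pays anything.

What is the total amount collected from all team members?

28

Total value 56 ≥ cost 48, so it is built.
Member 1: others sum to 51; max(0, 48 - 51) = 0.
Member 2: others sum to 30; max(0, 48 - 30) = 18.
Member 3: others sum to 38; max(0, 48 - 38) = 10.
Member 4: others sum to 49; max(0, 48 - 49) = 0.
Total collected = 0 + 18 + 10 + 0 = 28.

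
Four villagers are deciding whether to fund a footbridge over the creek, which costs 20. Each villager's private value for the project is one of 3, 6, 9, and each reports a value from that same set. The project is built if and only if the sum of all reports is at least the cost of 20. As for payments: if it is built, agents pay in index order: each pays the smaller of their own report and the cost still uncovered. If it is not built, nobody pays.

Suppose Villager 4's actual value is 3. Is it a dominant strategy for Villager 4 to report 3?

Yes

Check each profile of the others' reports and compare truth against every alternative report.
Others report (3, 3, 9): truth gives 0, best alternative gives -2.
Others report (3, 6, 6): truth gives 0, best alternative gives -2.
Others report (3, 9, 3): truth gives 0, best alternative gives -2.
Others report (6, 3, 6): truth gives 0, best alternative gives -2.
Others report (6, 6, 3): truth gives 0, best alternative gives -2.
Others report (9, 3, 3): truth gives 0, best alternative gives -2.
(Remaining 21 profiles checked similarly; truth is weakly best in each.)
In every case the truthful report is at least as good as any alternative, so it is a dominant strategy.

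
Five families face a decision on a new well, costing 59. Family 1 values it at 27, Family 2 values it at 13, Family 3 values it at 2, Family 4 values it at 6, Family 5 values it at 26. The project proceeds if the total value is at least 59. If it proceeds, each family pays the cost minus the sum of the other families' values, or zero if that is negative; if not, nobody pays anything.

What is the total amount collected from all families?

23

Total value 74 ≥ cost 59, so it is built.
Family 1: others sum to 47; max(0, 59 - 47) = 12.
Family 2: others sum to 61; max(0, 59 - 61) = 0.
Family 3: others sum to 72; max(0, 59 - 72) = 0.
Family 4: others sum to 68; max(0, 59 - 68) = 0.
Family 5: others sum to 48; max(0, 59 - 48) = 11.
Total collected = 12 + 0 + 0 + 0 + 11 = 23.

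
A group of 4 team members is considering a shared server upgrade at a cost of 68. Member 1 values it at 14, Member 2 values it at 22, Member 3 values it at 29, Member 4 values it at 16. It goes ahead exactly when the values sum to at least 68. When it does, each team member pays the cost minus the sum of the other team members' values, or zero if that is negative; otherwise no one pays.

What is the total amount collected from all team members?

29

Total value 81 ≥ cost 68, so it is built.
Member 1: others sum to 67; max(0, 68 - 67) = 1.
Member 2: others sum to 59; max(0, 68 - 59) = 9.
Member 3: others sum to 52; max(0, 68 - 52) = 16.
Member 4: others sum to 65; max(0, 68 - 65) = 3.
Total collected = 1 + 9 + 16 + 3 = 29.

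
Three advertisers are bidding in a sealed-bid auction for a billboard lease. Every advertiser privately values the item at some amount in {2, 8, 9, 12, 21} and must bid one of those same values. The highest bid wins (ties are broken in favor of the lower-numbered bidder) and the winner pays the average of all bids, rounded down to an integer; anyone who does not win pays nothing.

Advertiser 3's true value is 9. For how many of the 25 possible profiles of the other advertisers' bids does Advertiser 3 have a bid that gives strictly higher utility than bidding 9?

2

Others bid (2, 9): truth gives 0; bid 12 gives 2 > 0. Violating.
Others bid (9, 2): truth gives 0; bid 12 gives 2 > 0. Violating.
Others bid (2, 2): truth gives 5; no alternative beats it.
Others bid (2, 8): truth gives 3; no alternative beats it.
(Checking all 25 profiles: 2 have a profitable deviation, 23 do not.)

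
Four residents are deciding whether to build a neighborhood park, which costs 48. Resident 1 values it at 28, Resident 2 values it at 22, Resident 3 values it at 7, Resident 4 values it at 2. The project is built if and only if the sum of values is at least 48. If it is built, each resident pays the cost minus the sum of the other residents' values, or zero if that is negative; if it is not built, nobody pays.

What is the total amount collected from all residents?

28

Total value 59 ≥ cost 48, so it is built.
Resident 1: others sum to 31; max(0, 48 - 31) = 17.
Resident 2: others sum to 37; max(0, 48 - 37) = 11.
Resident 3: others sum to 52; max(0, 48 - 52) = 0.
Resident 4: others sum to 57; max(0, 48 - 57) = 0.
Total collected = 17 + 11 + 0 + 0 = 28.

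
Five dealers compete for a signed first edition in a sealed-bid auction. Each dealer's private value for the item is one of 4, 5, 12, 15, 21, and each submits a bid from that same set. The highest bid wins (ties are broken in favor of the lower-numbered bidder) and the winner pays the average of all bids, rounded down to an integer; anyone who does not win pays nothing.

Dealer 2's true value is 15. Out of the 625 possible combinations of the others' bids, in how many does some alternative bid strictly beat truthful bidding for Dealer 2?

Others bid (4, 4, 4, 4): truth gives 9; bid 5 gives 11 > 9. Violating.
Others bid (4, 4, 4, 5): truth gives 9; bid 5 gives 11 > 9. Violating.
Others bid (4, 4, 4, 21): truth gives 0; bid 21 gives 5 > 0. Violating.
Others bid (4, 4, 5, 4): truth gives 9; bid 5 gives 11 > 9. Violating.
Others bid (4, 4, 4, 12): truth gives 8; no alternative beats it.
Others bid (4, 4, 4, 15): truth gives 7; no alternative beats it.
(Checking all 625 profiles: 255 have a profitable deviation, 370 do not.)

255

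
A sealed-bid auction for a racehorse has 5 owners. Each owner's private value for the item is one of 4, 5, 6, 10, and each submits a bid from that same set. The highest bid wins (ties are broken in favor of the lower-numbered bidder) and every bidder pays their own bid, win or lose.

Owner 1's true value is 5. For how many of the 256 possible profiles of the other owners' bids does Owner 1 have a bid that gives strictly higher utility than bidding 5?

Others bid (4, 4, 4, 4): truth gives 0; bid 4 gives 1 > 0. Violating.
Others bid (4, 4, 4, 6): truth gives -5; bid 6 gives -1 > -5. Violating.
Others bid (4, 4, 4, 10): truth gives -5; bid 4 gives -4 > -5. Violating.
Others bid (4, 4, 5, 6): truth gives -5; bid 6 gives -1 > -5. Violating.
Others bid (4, 4, 4, 5): truth gives 0; no alternative beats it.
Others bid (4, 4, 5, 4): truth gives 0; no alternative beats it.
(Checking all 256 profiles: 241 have a profitable deviation, 15 do not.)

241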